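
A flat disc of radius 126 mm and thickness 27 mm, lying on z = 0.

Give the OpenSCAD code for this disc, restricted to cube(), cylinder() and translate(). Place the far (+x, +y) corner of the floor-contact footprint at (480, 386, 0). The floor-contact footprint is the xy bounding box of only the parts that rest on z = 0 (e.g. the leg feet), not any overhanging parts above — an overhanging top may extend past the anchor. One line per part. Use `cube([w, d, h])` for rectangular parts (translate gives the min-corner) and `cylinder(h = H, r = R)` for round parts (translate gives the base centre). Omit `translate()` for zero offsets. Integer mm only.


translate([354, 260, 0]) cylinder(h = 27, r = 126);


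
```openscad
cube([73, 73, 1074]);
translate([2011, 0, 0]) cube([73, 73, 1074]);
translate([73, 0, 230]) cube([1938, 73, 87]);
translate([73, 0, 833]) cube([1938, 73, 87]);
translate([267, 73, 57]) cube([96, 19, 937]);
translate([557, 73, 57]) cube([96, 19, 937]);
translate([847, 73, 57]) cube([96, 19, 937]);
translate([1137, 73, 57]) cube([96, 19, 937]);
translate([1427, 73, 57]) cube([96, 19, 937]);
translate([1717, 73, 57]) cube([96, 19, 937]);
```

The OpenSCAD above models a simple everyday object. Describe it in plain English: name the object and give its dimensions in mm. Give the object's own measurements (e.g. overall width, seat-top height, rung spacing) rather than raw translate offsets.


A fence section. Two 73×73 mm posts, 1074 mm tall, stand on the floor with a clear span of 1938 mm between their inner faces. Two horizontal rails of 73×87 mm section span the gap between the posts with their undersides at z = 230 mm and z = 833 mm, flush with the posts' −y face. 6 pickets, each 96 mm wide, 19 mm thick and 937 mm tall, are fixed to the +y face of the rails with their bottoms at z = 57 mm, spaced across the span with a 194 mm gap after the −x post and between neighbouring pickets, with 198 mm left before the +x post.


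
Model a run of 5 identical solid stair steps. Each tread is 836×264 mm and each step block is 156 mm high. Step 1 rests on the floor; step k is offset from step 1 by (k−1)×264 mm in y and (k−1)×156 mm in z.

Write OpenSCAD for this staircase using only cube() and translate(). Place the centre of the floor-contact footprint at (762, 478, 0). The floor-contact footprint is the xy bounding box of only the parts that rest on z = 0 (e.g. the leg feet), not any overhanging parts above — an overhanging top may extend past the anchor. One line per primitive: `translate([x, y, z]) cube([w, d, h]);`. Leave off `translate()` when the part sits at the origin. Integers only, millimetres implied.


translate([344, 346, 0]) cube([836, 264, 156]);
translate([344, 610, 156]) cube([836, 264, 156]);
translate([344, 874, 312]) cube([836, 264, 156]);
translate([344, 1138, 468]) cube([836, 264, 156]);
translate([344, 1402, 624]) cube([836, 264, 156]);


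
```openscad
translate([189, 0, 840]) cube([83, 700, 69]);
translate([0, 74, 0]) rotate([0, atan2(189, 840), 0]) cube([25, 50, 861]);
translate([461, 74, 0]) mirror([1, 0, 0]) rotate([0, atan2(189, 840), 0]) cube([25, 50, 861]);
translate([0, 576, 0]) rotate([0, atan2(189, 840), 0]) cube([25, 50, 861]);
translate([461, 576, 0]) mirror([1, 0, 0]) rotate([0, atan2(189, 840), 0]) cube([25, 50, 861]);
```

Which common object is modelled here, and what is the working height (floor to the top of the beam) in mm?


A sawhorse. The overall height is 909 mm.

A beam across two mirrored pairs of raked legs — a sawhorse. The beam's underside is at z = 840 (matching the legs' vertical rise in atan2(189, 840)) and the beam is 69 mm tall, so its top is at 840 + 69 = 909 mm. The raked legs top out at the beam's underside, so that is the highest point.


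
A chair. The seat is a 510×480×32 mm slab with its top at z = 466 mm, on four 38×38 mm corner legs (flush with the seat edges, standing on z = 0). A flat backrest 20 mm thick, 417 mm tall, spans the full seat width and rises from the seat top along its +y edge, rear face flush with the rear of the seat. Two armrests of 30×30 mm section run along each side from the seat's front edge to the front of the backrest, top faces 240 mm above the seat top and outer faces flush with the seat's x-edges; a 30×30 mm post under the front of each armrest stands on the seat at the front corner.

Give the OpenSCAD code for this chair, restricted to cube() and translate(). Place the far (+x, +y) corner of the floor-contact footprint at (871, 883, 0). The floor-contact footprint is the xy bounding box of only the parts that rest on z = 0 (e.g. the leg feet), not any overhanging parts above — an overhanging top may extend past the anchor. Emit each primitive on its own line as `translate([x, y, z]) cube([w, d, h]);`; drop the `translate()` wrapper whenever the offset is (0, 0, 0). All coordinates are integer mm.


translate([361, 403, 434]) cube([510, 480, 32]);
translate([361, 403, 0]) cube([38, 38, 434]);
translate([833, 403, 0]) cube([38, 38, 434]);
translate([361, 845, 0]) cube([38, 38, 434]);
translate([833, 845, 0]) cube([38, 38, 434]);
translate([361, 863, 466]) cube([510, 20, 417]);
translate([361, 403, 676]) cube([30, 460, 30]);
translate([841, 403, 676]) cube([30, 460, 30]);
translate([361, 403, 466]) cube([30, 30, 210]);
translate([841, 403, 466]) cube([30, 30, 210]);


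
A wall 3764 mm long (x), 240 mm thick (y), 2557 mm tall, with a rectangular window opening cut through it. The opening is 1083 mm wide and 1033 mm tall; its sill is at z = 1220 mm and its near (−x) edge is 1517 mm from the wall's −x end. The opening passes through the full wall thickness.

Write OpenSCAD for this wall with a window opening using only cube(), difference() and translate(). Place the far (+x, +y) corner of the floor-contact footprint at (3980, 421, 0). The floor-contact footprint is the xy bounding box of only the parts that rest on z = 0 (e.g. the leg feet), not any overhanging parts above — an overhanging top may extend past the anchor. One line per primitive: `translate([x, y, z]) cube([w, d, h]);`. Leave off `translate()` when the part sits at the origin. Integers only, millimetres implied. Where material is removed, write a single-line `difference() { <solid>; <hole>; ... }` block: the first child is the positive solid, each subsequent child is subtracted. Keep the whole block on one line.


difference() { translate([216, 181, 0]) cube([3764, 240, 2557]); translate([1733, 181, 1220]) cube([1083, 240, 1033]); }


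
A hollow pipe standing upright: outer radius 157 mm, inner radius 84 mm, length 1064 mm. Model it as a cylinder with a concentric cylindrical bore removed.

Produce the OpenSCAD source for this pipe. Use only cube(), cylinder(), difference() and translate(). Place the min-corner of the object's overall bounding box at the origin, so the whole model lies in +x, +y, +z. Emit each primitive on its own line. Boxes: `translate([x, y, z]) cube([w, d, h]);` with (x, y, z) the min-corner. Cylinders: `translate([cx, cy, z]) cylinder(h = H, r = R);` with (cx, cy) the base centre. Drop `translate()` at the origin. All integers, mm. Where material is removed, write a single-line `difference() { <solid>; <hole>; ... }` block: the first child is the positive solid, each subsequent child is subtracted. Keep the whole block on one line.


difference() { translate([157, 157, 0]) cylinder(h = 1064, r = 157); translate([157, 157, 0]) cylinder(h = 1064, r = 84); }


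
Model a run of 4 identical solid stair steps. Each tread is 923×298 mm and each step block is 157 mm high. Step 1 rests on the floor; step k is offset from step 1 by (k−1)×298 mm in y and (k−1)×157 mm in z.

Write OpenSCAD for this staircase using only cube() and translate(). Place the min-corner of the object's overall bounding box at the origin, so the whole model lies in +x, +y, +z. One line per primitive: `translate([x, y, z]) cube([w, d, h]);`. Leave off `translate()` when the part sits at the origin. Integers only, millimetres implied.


cube([923, 298, 157]);
translate([0, 298, 157]) cube([923, 298, 157]);
translate([0, 596, 314]) cube([923, 298, 157]);
translate([0, 894, 471]) cube([923, 298, 157]);


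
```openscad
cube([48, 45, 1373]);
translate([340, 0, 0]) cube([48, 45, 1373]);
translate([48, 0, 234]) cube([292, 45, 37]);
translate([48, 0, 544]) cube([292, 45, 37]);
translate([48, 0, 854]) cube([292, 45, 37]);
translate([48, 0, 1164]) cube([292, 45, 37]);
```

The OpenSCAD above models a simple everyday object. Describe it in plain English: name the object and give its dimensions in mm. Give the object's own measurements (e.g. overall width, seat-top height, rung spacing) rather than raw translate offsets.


A straight ladder. Two 48×45 mm vertical rails, 1373 mm tall, stand 388 mm apart (outside-to-outside) with their front faces coplanar on the −y side. 4 rungs, each 45 mm deep and 37 mm tall, span between the inner faces of the rails, front faces flush with the rails. The lowest rung's underside is at z = 234 mm and rungs are spaced 310 mm apart (underside to underside).


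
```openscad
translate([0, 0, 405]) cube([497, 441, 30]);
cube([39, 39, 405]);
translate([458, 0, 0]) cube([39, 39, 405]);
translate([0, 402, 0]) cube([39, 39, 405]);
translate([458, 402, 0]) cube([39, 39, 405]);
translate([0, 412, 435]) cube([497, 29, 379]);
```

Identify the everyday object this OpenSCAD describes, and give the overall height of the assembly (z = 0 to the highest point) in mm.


A chair. The overall height is 814 mm.

A slab on four corner posts with a tall panel at the back — a chair. The seat slab sits at z = 405 with thickness 30, and the 379 mm backrest starts at the seat top, so the overall height is 405 + 30 + 379 = 814 mm.


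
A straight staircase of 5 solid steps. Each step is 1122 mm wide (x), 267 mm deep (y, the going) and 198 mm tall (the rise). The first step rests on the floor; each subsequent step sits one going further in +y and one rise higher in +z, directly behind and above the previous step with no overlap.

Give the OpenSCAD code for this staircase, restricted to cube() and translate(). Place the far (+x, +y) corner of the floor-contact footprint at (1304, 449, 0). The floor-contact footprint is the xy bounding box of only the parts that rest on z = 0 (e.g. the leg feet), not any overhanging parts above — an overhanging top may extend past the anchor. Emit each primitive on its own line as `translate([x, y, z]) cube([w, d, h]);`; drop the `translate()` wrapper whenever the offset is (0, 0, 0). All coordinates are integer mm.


translate([182, 182, 0]) cube([1122, 267, 198]);
translate([182, 449, 198]) cube([1122, 267, 198]);
translate([182, 716, 396]) cube([1122, 267, 198]);
translate([182, 983, 594]) cube([1122, 267, 198]);
translate([182, 1250, 792]) cube([1122, 267, 198]);


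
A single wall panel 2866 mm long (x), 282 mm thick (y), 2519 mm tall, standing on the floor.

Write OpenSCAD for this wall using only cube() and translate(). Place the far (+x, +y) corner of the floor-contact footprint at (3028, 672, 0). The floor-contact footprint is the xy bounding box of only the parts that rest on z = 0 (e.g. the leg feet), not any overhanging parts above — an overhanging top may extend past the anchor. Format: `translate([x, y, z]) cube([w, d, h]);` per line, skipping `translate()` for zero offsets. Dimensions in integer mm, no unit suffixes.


translate([162, 390, 0]) cube([2866, 282, 2519]);


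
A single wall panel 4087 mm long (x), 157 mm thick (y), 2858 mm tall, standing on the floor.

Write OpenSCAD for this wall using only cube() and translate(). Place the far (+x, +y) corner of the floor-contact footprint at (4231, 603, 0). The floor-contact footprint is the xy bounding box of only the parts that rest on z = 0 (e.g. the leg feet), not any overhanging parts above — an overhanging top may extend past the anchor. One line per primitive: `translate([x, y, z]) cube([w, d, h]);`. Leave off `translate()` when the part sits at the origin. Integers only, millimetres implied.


translate([144, 446, 0]) cube([4087, 157, 2858]);


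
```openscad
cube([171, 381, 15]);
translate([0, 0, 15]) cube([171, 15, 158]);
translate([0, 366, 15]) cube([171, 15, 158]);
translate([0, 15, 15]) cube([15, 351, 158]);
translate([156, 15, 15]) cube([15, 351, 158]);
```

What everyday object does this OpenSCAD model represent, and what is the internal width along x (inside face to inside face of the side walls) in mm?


An open box. The internal width is 141 mm.

A 171×381 base slab with four walls standing on it — an open box. The base is 171 mm wide and the walls are 15 mm thick, so the internal width is 171 − 2 × 15 = 141 mm.


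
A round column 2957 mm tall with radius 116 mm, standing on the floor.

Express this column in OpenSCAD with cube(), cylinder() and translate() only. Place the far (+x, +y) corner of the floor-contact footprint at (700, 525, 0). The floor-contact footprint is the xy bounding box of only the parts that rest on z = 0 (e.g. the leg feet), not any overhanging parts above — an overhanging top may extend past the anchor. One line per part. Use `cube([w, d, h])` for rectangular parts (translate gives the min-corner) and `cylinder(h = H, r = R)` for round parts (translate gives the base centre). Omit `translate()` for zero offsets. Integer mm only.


translate([584, 409, 0]) cylinder(h = 2957, r = 116);


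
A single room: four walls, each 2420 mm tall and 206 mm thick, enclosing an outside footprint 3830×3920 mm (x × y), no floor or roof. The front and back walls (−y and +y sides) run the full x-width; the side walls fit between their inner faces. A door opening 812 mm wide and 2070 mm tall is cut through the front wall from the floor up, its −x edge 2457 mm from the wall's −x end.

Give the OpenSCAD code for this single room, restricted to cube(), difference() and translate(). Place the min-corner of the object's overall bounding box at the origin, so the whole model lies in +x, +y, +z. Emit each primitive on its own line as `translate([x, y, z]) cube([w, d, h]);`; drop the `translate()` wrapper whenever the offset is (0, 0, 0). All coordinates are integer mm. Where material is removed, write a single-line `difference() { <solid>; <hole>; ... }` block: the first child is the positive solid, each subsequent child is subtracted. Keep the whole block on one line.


difference() { cube([3830, 206, 2420]); translate([2457, 0, 0]) cube([812, 206, 2070]); }
translate([0, 3714, 0]) cube([3830, 206, 2420]);
translate([0, 206, 0]) cube([206, 3508, 2420]);
translate([3624, 206, 0]) cube([206, 3508, 2420]);


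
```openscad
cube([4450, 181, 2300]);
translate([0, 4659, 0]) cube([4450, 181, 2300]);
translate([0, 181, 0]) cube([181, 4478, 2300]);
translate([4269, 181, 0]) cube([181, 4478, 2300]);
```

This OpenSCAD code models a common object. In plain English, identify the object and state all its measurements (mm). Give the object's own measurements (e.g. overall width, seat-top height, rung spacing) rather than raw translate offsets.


The wall frame of a small rectangular building: four walls, each 2300 mm tall and 181 mm thick, enclosing a footprint 4450 mm (x) by 4840 mm (y) outside-to-outside, with no floor or roof. The front and back walls (the −y and +y sides) span the full width; the two side walls fit between them.


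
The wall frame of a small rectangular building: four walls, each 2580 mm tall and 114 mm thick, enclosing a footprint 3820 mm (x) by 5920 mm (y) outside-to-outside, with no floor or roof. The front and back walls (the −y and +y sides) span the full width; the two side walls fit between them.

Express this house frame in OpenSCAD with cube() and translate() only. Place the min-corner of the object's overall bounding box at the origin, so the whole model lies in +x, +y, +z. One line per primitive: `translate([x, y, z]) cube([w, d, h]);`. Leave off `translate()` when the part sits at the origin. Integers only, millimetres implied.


cube([3820, 114, 2580]);
translate([0, 5806, 0]) cube([3820, 114, 2580]);
translate([0, 114, 0]) cube([114, 5692, 2580]);
translate([3706, 114, 0]) cube([114, 5692, 2580]);


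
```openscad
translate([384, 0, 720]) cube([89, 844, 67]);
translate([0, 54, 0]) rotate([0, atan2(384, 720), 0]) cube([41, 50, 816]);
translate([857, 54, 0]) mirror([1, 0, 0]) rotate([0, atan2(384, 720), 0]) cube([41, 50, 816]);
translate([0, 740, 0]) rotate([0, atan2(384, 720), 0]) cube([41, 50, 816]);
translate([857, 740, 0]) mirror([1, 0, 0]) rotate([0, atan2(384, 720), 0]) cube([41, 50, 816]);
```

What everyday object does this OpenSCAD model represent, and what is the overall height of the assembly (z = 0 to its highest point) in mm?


A sawhorse. The overall height is 787 mm.

A beam across two mirrored pairs of raked legs — a sawhorse. The beam's underside is at z = 720 (matching the legs' vertical rise in atan2(384, 720)) and the beam is 67 mm tall, so its top is at 720 + 67 = 787 mm. The raked legs top out at the beam's underside, so that is the highest point.


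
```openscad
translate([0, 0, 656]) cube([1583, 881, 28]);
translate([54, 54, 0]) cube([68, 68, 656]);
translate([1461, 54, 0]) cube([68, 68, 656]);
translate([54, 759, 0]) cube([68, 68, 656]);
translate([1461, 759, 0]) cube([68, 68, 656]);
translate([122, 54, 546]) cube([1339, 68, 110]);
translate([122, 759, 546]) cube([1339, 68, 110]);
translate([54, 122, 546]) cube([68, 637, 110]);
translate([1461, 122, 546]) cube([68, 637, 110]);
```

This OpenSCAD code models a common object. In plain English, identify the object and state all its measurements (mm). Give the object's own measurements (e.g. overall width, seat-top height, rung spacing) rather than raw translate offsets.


A table: top 1583 mm (x) × 881 mm (y), 28 mm thick, upper face at z = 684 mm, on four 68×68 mm square legs, each inset 54 mm from the nearest pair of top edges from z = 0 to the bottom of the top. Four apron rails, 68 mm thick and 110 mm tall, run between adjacent legs with their top edges flush with the underside of the top and their outer faces flush with the legs' outer faces.


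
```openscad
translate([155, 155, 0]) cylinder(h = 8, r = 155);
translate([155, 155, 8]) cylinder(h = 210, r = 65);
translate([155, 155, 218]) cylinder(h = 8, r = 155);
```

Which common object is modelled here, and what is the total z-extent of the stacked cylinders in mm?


A spool. The overall height is 226 mm.

Three coaxial cylinders, large–small–large — a spool. Two 8 mm flanges and a 210 mm core give 8 + 210 + 8 = 226 mm.


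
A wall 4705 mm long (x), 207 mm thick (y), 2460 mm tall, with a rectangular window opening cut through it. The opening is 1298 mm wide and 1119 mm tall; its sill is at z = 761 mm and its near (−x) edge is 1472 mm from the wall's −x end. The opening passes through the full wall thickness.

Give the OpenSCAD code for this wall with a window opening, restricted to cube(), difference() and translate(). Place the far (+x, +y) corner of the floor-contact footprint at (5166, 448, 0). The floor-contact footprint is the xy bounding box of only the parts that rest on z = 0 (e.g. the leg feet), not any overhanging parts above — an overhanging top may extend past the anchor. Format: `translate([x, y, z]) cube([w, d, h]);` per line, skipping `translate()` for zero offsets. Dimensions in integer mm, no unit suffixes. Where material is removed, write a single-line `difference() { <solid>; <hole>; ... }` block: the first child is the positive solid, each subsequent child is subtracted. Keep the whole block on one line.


difference() { translate([461, 241, 0]) cube([4705, 207, 2460]); translate([1933, 241, 761]) cube([1298, 207, 1119]); }


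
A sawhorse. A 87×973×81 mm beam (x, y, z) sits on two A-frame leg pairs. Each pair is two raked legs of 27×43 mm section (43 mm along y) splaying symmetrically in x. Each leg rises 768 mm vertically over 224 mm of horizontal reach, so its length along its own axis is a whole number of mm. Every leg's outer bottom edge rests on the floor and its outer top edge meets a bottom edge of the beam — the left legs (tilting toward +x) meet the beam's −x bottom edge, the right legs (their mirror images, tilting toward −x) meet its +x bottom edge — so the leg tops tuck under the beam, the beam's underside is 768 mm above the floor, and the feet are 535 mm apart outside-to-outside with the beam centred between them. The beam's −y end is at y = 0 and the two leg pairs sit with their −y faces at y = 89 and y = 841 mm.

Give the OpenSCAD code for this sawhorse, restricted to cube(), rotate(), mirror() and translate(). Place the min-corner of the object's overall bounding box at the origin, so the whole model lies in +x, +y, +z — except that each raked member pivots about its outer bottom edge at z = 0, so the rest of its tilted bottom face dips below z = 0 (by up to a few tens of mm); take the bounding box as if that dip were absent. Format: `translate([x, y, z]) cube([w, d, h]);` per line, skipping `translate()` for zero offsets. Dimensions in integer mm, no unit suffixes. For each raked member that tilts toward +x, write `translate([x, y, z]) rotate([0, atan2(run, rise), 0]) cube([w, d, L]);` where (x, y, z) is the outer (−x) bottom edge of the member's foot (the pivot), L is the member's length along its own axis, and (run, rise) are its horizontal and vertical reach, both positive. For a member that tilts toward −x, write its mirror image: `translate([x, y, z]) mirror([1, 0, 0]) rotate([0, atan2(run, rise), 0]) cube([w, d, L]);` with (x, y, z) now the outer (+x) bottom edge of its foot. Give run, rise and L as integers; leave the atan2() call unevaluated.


// leg length = √(224² + 768²) = 800
// right-leg outer foot x = 2·224 + 87 = 535
// beam min-corner = (224, 0, 768)
translate([224, 0, 768]) cube([87, 973, 81]);
translate([0, 89, 0]) rotate([0, atan2(224, 768), 0]) cube([27, 43, 800]);
translate([535, 89, 0]) mirror([1, 0, 0]) rotate([0, atan2(224, 768), 0]) cube([27, 43, 800]);
translate([0, 841, 0]) rotate([0, atan2(224, 768), 0]) cube([27, 43, 800]);
translate([535, 841, 0]) mirror([1, 0, 0]) rotate([0, atan2(224, 768), 0]) cube([27, 43, 800]);


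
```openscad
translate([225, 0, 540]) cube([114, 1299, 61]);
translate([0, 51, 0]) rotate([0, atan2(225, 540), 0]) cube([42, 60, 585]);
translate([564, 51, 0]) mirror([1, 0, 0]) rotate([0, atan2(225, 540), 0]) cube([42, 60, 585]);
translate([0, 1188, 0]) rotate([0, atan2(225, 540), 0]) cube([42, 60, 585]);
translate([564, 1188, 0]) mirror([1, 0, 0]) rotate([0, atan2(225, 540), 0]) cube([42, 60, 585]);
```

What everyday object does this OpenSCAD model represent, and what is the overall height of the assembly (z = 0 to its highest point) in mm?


A sawhorse. The overall height is 601 mm.

A beam across two mirrored pairs of raked legs — a sawhorse. The beam's underside is at z = 540 (matching the legs' vertical rise in atan2(225, 540)) and the beam is 61 mm tall, so its top is at 540 + 61 = 601 mm. The raked legs top out at the beam's underside, so that is the highest point.


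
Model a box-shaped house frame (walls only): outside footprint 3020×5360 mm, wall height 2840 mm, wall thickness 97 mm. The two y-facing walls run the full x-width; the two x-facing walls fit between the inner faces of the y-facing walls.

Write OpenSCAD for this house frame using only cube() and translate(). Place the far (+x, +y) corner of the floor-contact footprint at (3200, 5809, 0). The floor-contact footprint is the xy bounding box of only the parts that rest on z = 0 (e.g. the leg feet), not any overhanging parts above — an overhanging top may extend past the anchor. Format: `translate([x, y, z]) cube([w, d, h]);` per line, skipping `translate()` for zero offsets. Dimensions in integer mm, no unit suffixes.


translate([180, 449, 0]) cube([3020, 97, 2840]);
translate([180, 5712, 0]) cube([3020, 97, 2840]);
translate([180, 546, 0]) cube([97, 5166, 2840]);
translate([3103, 546, 0]) cube([97, 5166, 2840]);


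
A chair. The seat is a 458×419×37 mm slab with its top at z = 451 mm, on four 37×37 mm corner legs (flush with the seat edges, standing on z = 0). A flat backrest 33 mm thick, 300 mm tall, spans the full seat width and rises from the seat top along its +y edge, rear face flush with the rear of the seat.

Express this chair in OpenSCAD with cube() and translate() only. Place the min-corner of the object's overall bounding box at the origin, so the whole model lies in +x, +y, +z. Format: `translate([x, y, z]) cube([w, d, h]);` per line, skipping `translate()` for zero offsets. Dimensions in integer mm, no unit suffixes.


translate([0, 0, 414]) cube([458, 419, 37]);
cube([37, 37, 414]);
translate([421, 0, 0]) cube([37, 37, 414]);
translate([0, 382, 0]) cube([37, 37, 414]);
translate([421, 382, 0]) cube([37, 37, 414]);
translate([0, 386, 451]) cube([458, 33, 300]);


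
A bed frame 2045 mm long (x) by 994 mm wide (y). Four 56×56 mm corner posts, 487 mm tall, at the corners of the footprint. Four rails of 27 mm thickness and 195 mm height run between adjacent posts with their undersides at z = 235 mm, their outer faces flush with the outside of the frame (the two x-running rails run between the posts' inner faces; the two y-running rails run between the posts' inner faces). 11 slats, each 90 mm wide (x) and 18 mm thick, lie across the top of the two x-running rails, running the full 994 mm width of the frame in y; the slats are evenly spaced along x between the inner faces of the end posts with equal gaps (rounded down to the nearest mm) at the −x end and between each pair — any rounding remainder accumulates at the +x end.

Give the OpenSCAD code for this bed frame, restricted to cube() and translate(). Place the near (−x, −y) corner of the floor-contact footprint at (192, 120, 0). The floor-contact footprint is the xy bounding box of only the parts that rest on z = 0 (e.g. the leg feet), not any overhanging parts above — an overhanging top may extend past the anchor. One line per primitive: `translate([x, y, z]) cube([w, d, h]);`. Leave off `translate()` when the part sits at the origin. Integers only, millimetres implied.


translate([192, 120, 0]) cube([56, 56, 487]);
translate([192, 1058, 0]) cube([56, 56, 487]);
translate([2181, 120, 0]) cube([56, 56, 487]);
translate([2181, 1058, 0]) cube([56, 56, 487]);
translate([248, 120, 235]) cube([1933, 27, 195]);
translate([248, 1087, 235]) cube([1933, 27, 195]);
translate([192, 176, 235]) cube([27, 882, 195]);
translate([2210, 176, 235]) cube([27, 882, 195]);
translate([326, 120, 430]) cube([90, 994, 18]);
translate([494, 120, 430]) cube([90, 994, 18]);
translate([662, 120, 430]) cube([90, 994, 18]);
translate([830, 120, 430]) cube([90, 994, 18]);
translate([998, 120, 430]) cube([90, 994, 18]);
translate([1166, 120, 430]) cube([90, 994, 18]);
translate([1334, 120, 430]) cube([90, 994, 18]);
translate([1502, 120, 430]) cube([90, 994, 18]);
translate([1670, 120, 430]) cube([90, 994, 18]);
translate([1838, 120, 430]) cube([90, 994, 18]);
translate([2006, 120, 430]) cube([90, 994, 18]);


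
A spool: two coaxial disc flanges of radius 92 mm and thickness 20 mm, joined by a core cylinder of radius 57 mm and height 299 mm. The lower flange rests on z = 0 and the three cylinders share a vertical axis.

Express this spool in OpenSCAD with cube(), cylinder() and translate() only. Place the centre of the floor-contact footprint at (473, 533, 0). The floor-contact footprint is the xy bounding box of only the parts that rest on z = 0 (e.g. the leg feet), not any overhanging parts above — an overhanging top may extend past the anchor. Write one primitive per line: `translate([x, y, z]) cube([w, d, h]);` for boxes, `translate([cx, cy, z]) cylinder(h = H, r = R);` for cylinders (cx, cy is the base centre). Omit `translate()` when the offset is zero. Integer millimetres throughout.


translate([473, 533, 0]) cylinder(h = 20, r = 92);
translate([473, 533, 20]) cylinder(h = 299, r = 57);
translate([473, 533, 319]) cylinder(h = 20, r = 92);


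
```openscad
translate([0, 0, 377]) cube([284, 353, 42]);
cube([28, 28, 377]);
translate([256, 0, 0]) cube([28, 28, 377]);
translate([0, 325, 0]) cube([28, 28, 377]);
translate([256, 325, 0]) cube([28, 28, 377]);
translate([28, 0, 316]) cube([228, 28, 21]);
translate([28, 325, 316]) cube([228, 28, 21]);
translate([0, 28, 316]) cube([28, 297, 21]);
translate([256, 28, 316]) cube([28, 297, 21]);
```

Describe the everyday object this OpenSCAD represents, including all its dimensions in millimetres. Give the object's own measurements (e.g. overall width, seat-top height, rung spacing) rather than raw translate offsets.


A four-legged stool. The seat is a 284×353×42 mm slab whose top surface is at z = 419 mm; four square legs, each 28×28 mm in cross-section, run from the floor (z = 0) to the underside of the seat, each flush with a corner of the seat. Four stretchers, 28 mm wide and 21 mm tall, connect adjacent legs with their undersides at z = 316 mm, each running between the inner faces of the legs it joins and aligned with the legs' outer faces on the other axis.


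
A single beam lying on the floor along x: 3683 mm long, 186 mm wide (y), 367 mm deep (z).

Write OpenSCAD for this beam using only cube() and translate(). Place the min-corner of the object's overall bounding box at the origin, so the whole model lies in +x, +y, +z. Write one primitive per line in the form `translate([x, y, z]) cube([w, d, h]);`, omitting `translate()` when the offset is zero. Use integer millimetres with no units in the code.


cube([3683, 186, 367]);


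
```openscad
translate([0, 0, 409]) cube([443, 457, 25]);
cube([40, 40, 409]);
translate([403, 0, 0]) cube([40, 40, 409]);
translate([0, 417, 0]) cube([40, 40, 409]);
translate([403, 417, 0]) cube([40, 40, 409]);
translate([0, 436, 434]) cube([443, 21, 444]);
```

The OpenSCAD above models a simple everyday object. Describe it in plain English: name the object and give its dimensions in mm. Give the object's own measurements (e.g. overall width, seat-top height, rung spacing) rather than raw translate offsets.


A chair. The seat is a 443×457×25 mm slab with its top at z = 434 mm, on four 40×40 mm corner legs (flush with the seat edges, standing on z = 0). A flat backrest 21 mm thick, 444 mm tall, spans the full seat width and rises from the seat top along its +y edge, rear face flush with the rear of the seat.


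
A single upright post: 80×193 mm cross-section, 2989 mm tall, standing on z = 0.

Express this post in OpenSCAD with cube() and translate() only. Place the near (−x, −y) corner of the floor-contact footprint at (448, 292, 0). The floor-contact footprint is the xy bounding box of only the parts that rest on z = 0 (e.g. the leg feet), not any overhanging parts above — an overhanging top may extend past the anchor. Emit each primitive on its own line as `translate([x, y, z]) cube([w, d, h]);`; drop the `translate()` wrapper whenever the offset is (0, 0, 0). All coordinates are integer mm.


translate([448, 292, 0]) cube([80, 193, 2989]);


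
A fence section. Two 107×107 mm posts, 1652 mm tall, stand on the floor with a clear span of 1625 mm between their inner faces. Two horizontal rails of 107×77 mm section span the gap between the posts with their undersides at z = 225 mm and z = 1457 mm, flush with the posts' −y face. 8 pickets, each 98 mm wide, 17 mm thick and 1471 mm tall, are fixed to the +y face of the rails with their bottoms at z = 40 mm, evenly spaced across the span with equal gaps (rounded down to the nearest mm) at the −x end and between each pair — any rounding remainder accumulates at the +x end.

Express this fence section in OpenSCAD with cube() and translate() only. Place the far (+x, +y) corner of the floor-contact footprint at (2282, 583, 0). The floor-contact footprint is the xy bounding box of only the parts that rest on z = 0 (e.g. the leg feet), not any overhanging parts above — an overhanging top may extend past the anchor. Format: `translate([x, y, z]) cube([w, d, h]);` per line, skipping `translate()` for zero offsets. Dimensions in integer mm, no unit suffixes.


translate([443, 476, 0]) cube([107, 107, 1652]);
translate([2175, 476, 0]) cube([107, 107, 1652]);
translate([550, 476, 225]) cube([1625, 107, 77]);
translate([550, 476, 1457]) cube([1625, 107, 77]);
translate([643, 583, 40]) cube([98, 17, 1471]);
translate([834, 583, 40]) cube([98, 17, 1471]);
translate([1025, 583, 40]) cube([98, 17, 1471]);
translate([1216, 583, 40]) cube([98, 17, 1471]);
translate([1407, 583, 40]) cube([98, 17, 1471]);
translate([1598, 583, 40]) cube([98, 17, 1471]);
translate([1789, 583, 40]) cube([98, 17, 1471]);
translate([1980, 583, 40]) cube([98, 17, 1471]);


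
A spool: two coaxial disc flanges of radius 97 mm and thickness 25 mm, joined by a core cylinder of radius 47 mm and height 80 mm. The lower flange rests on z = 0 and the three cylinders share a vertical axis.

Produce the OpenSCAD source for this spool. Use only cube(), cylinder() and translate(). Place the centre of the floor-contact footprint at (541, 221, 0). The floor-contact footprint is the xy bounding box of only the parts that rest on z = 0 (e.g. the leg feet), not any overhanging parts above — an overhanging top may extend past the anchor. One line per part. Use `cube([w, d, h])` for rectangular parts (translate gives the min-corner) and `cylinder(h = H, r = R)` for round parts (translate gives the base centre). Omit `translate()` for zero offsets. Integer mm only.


translate([541, 221, 0]) cylinder(h = 25, r = 97);
translate([541, 221, 25]) cylinder(h = 80, r = 47);
translate([541, 221, 105]) cylinder(h = 25, r = 97);


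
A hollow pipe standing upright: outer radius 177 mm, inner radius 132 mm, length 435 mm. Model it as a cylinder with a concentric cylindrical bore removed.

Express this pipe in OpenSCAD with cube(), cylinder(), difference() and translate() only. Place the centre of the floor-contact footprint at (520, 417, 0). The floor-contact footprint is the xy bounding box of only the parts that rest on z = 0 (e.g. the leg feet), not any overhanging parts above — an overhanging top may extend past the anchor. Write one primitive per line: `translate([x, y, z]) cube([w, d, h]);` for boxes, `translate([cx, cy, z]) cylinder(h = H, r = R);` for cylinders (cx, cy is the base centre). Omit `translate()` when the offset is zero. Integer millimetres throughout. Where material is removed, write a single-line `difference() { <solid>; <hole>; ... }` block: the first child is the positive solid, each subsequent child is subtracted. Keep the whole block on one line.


difference() { translate([520, 417, 0]) cylinder(h = 435, r = 177); translate([520, 417, 0]) cylinder(h = 435, r = 132); }


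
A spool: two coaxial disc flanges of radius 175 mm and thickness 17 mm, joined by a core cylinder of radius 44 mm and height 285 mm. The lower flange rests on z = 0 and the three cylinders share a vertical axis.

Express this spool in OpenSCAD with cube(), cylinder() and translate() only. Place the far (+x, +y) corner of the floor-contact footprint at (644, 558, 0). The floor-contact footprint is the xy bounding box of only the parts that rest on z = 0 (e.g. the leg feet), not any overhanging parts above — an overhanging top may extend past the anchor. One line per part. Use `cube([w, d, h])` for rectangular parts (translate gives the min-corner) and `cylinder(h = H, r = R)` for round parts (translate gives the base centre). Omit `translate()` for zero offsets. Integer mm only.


translate([469, 383, 0]) cylinder(h = 17, r = 175);
translate([469, 383, 17]) cylinder(h = 285, r = 44);
translate([469, 383, 302]) cylinder(h = 17, r = 175);


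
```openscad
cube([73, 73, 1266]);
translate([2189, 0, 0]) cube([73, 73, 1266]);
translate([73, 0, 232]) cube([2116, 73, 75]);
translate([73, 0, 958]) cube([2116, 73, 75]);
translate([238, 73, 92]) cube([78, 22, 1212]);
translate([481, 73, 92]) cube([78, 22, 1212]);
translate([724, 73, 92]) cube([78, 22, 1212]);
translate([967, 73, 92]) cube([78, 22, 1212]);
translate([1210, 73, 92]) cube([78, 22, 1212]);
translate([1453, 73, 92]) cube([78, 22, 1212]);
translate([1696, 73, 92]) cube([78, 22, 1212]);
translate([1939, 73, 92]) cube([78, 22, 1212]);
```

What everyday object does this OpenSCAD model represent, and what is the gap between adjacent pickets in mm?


A fence section. The picket gap is 165 mm.

Two posts, two rails, 8 pickets — a fence section. Span 2116 mm holds 8 pickets of 78 mm with 9 equal gaps: ⌊(2116 − 8·78) / 9⌋ = 165 mm.


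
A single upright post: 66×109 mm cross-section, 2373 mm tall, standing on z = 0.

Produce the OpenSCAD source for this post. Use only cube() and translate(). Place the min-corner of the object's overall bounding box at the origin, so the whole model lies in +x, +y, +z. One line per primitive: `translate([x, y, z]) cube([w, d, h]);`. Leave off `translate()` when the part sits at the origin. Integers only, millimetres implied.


cube([66, 109, 2373]);


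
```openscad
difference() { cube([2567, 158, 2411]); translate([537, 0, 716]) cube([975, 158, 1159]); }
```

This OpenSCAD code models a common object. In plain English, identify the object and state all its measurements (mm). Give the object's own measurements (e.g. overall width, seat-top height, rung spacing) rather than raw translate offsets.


A wall 2567 mm long (x), 158 mm thick (y), 2411 mm tall, with a rectangular window opening cut through it. The opening is 975 mm wide and 1159 mm tall; its sill is at z = 716 mm and its near (−x) edge is 537 mm from the wall's −x end. The opening passes through the full wall thickness.


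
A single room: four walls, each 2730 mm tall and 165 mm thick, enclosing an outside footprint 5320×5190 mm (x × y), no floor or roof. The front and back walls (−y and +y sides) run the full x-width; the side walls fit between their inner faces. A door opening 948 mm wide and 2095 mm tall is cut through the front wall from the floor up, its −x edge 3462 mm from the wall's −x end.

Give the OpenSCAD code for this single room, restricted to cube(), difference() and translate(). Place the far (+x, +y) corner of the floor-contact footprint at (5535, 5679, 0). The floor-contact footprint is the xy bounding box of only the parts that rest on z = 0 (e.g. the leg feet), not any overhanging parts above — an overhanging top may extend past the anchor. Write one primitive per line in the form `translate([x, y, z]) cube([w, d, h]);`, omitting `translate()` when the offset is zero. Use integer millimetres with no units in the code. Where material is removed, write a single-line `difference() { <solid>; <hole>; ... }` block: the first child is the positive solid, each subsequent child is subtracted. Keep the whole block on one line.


difference() { translate([215, 489, 0]) cube([5320, 165, 2730]); translate([3677, 489, 0]) cube([948, 165, 2095]); }
translate([215, 5514, 0]) cube([5320, 165, 2730]);
translate([215, 654, 0]) cube([165, 4860, 2730]);
translate([5370, 654, 0]) cube([165, 4860, 2730]);


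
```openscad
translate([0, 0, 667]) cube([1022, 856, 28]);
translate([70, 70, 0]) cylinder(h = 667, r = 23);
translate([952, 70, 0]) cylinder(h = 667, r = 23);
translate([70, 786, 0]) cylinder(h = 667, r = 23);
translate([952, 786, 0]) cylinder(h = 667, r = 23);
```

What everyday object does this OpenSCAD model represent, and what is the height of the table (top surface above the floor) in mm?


A table. The table height is 695 mm.

A 1022×856×28 slab sits at z = 667 on four Ø46 mm round legs — a table. The top surface is at 667 + 28 = 695 mm.


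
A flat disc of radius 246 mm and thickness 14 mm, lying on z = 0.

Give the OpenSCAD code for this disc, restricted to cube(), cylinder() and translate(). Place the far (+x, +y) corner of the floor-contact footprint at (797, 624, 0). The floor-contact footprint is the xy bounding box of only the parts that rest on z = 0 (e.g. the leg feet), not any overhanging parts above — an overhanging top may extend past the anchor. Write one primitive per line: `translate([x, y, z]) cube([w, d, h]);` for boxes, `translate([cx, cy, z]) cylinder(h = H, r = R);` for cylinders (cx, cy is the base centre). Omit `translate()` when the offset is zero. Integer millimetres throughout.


translate([551, 378, 0]) cylinder(h = 14, r = 246);
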